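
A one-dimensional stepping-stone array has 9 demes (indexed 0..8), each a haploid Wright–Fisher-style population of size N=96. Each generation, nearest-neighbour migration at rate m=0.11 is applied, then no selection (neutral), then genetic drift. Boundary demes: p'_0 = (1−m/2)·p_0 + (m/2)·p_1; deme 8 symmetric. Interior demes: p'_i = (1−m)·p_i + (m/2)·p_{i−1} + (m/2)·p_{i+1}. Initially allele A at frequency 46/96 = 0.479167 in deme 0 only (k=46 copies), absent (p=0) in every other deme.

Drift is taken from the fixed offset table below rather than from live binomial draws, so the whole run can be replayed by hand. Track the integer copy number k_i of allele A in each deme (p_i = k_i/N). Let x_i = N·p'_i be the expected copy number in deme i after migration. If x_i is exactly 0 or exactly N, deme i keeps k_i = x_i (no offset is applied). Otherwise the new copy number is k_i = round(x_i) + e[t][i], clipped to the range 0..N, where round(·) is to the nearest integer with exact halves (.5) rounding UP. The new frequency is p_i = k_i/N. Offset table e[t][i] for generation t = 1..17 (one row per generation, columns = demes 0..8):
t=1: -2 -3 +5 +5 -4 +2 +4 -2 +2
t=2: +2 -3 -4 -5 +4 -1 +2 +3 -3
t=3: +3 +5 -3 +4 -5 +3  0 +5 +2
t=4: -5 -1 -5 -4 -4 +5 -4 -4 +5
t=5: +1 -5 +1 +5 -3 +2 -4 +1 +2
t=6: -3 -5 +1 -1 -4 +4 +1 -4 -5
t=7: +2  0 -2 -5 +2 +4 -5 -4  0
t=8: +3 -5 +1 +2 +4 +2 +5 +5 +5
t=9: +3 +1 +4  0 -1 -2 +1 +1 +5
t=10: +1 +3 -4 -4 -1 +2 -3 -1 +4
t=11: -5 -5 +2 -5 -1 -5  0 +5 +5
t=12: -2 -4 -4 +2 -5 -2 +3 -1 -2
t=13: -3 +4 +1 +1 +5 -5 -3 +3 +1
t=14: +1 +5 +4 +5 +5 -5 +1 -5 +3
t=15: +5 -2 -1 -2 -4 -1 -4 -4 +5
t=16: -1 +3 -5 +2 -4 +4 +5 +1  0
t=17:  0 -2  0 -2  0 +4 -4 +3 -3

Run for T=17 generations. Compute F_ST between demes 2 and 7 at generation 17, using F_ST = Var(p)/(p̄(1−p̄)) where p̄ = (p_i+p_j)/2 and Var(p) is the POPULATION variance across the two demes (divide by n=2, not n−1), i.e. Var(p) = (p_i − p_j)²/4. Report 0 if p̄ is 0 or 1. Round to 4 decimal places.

0.0052

t=0: k=[46 0 0 0 0 0 0 0 0]
t=1: x=[43.4700 2.5300 0.0000 0.0000 0.0000 0.0000 0.0000 0.0000 0.0000] k=[41 0 0 0 0 0 0 0 0]
t=2: x=[38.7450 2.2550 0.0000 0.0000 0.0000 0.0000 0.0000 0.0000 0.0000] k=[41 0 0 0 0 0 0 0 0]
t=3: x=[38.7450 2.2550 0.0000 0.0000 0.0000 0.0000 0.0000 0.0000 0.0000] k=[42 7 0 0 0 0 0 0 0]
t=4: x=[40.0750 8.5400 0.3850 0.0000 0.0000 0.0000 0.0000 0.0000 0.0000] k=[35 8 0 0 0 0 0 0 0]
t=5: x=[33.5150 9.0450 0.4400 0.0000 0.0000 0.0000 0.0000 0.0000 0.0000] k=[35 4 1 0 0 0 0 0 0]
t=6: x=[33.2950 5.5400 1.1100 0.0550 0.0000 0.0000 0.0000 0.0000 0.0000] k=[30 1 2 0 0 0 0 0 0]
t=7: x=[28.4050 2.6500 1.8350 0.1100 0.0000 0.0000 0.0000 0.0000 0.0000] k=[30 3 0 0 0 0 0 0 0]
t=8: x=[28.5150 4.3200 0.1650 0.0000 0.0000 0.0000 0.0000 0.0000 0.0000] k=[32 0 1 0 0 0 0 0 0]
t=9: x=[30.2400 1.8150 0.8900 0.0550 0.0000 0.0000 0.0000 0.0000 0.0000] k=[33 3 5 0 0 0 0 0 0]
t=10: x=[31.3500 4.7600 4.6150 0.2750 0.0000 0.0000 0.0000 0.0000 0.0000] k=[32 8 1 0 0 0 0 0 0]
t=11: x=[30.6800 8.9350 1.3300 0.0550 0.0000 0.0000 0.0000 0.0000 0.0000] k=[26 4 3 0 0 0 0 0 0]
t=12: x=[24.7900 5.1550 2.8900 0.1650 0.0000 0.0000 0.0000 0.0000 0.0000] k=[23 1 0 2 0 0 0 0 0]
t=13: x=[21.7900 2.1550 0.1650 1.7800 0.1100 0.0000 0.0000 0.0000 0.0000] k=[19 6 1 3 5 0 0 0 0]
t=14: x=[18.2850 6.4400 1.3850 3.0000 4.6150 0.2750 0.0000 0.0000 0.0000] k=[19 11 5 8 10 0 0 0 0]
t=15: x=[18.5600 11.1100 5.4950 7.9450 9.3400 0.5500 0.0000 0.0000 0.0000] k=[24 9 4 6 5 0 0 0 0]
t=16: x=[23.1750 9.5500 4.3850 5.8350 4.7800 0.2750 0.0000 0.0000 0.0000] k=[22 13 0 8 1 4 0 0 0]
t=17: x=[21.5050 12.7800 1.1550 7.1750 1.5500 3.6150 0.2200 0.0000 0.0000] k=[22 11 1 5 2 8 0 0 0]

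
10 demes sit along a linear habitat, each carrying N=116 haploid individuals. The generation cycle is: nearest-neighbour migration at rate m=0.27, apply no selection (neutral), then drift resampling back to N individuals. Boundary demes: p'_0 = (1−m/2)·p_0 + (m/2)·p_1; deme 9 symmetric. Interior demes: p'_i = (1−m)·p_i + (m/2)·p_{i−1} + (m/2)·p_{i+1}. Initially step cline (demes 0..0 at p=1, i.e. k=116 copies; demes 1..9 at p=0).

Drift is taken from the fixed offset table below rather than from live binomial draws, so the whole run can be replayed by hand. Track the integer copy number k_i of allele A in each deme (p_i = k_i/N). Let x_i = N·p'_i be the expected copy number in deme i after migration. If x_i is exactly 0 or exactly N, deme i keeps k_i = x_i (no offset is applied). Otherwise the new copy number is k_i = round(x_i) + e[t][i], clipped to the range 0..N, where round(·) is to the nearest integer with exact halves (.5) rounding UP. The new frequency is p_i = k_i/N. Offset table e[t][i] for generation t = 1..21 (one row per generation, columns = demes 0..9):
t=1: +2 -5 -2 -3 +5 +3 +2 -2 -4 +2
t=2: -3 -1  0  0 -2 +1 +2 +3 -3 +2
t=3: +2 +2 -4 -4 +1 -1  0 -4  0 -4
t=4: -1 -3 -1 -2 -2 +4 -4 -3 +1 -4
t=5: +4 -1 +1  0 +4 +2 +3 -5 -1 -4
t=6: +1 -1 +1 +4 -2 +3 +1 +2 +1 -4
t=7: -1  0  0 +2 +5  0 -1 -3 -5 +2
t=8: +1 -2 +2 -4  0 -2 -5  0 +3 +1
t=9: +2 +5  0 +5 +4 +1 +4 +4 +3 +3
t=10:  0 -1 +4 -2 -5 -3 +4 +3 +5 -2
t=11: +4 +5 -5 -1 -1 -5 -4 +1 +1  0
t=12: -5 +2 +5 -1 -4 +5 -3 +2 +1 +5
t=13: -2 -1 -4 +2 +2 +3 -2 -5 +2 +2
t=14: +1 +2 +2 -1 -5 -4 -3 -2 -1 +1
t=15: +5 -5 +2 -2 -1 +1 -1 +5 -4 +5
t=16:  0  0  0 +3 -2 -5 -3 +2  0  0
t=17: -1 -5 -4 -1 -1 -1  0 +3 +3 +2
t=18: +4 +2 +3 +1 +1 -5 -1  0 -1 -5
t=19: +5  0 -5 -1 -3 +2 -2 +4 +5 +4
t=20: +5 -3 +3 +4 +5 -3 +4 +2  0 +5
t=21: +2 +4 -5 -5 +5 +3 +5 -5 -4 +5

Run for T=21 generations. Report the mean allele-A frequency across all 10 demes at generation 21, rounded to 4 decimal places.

0.1517

t=0: k=[116 0 0 0 0 0 0 0 0 0]
t=1: x=[100.3400 15.6600 0.0000 0.0000 0.0000 0.0000 0.0000 0.0000 0.0000 0.0000] k=[102 11 0 0 0 0 0 0 0 0]
t=2: x=[89.7150 21.8000 1.4850 0.0000 0.0000 0.0000 0.0000 0.0000 0.0000 0.0000] k=[87 21 1 0 0 0 0 0 0 0]
t=3: x=[78.0900 27.2100 3.5650 0.1350 0.0000 0.0000 0.0000 0.0000 0.0000 0.0000] k=[80 29 0 0 0 0 0 0 0 0]
t=4: x=[73.1150 31.9700 3.9150 0.0000 0.0000 0.0000 0.0000 0.0000 0.0000 0.0000] k=[72 29 3 0 0 0 0 0 0 0]
t=5: x=[66.1950 31.2950 6.1050 0.4050 0.0000 0.0000 0.0000 0.0000 0.0000 0.0000] k=[70 30 7 0 0 0 0 0 0 0]
t=6: x=[64.6000 32.2950 9.1600 0.9450 0.0000 0.0000 0.0000 0.0000 0.0000 0.0000] k=[66 31 10 5 0 0 0 0 0 0]
t=7: x=[61.2750 32.8900 12.1600 5.0000 0.6750 0.0000 0.0000 0.0000 0.0000 0.0000] k=[60 33 12 7 6 0 0 0 0 0]
t=8: x=[56.3550 33.8100 14.1600 7.5400 5.3250 0.8100 0.0000 0.0000 0.0000 0.0000] k=[57 32 16 4 5 0 0 0 0 0]
t=9: x=[53.6250 33.2150 16.5400 5.7550 4.1900 0.6750 0.0000 0.0000 0.0000 0.0000] k=[56 38 17 11 8 2 0 0 0 0]
t=10: x=[53.5700 37.5950 19.0250 11.4050 7.5950 2.5400 0.2700 0.0000 0.0000 0.0000] k=[54 37 23 9 3 0 4 0 0 0]
t=11: x=[51.7050 37.4050 23.0000 10.0800 3.4050 0.9450 2.9200 0.5400 0.0000 0.0000] k=[56 42 18 9 2 0 0 2 0 0]
t=12: x=[54.1100 40.6500 20.0250 9.2700 2.6750 0.2700 0.2700 1.4600 0.2700 0.0000] k=[49 43 25 8 0 5 0 3 1 0]
t=13: x=[48.1900 41.3800 25.1350 9.2150 1.7550 3.6500 1.0800 2.3250 1.1350 0.1350] k=[46 40 21 11 4 7 0 0 3 2]
t=14: x=[45.1900 38.2450 22.2150 11.4050 5.3500 5.6500 0.9450 0.4050 2.4600 2.1350] k=[46 40 24 10 0 2 0 0 1 3]
t=15: x=[45.1900 38.6500 24.2700 10.5400 1.6200 1.4600 0.2700 0.1350 1.1350 2.7300] k=[50 34 26 9 1 2 0 5 0 8]
t=16: x=[47.8400 35.0800 24.7850 10.2150 2.2150 1.5950 0.9450 3.6500 1.7550 6.9200] k=[48 35 25 13 0 0 0 6 2 7]
t=17: x=[46.2450 35.4050 24.7300 12.8650 1.7550 0.0000 0.8100 4.6500 3.2150 6.3250] k=[45 30 21 12 1 0 1 8 6 8]
t=18: x=[42.9750 30.8100 21.0000 11.7300 2.3500 0.2700 1.8100 6.7850 6.5400 7.7300] k=[47 33 24 13 3 0 1 7 6 3]
t=19: x=[45.1100 33.6750 23.7300 13.1350 3.9450 0.5400 1.6750 6.0550 5.7300 3.4050] k=[50 34 19 12 1 3 0 10 11 7]
t=20: x=[47.8400 34.1350 20.0800 11.4600 2.7550 2.3250 1.7550 8.7850 10.3250 7.5400] k=[53 31 23 15 8 0 6 11 10 13]
t=21: x=[50.0300 32.8900 23.0000 15.1350 7.8650 1.8900 5.8650 10.1900 10.5400 12.5950] k=[52 37 18 10 13 5 11 5 7 18]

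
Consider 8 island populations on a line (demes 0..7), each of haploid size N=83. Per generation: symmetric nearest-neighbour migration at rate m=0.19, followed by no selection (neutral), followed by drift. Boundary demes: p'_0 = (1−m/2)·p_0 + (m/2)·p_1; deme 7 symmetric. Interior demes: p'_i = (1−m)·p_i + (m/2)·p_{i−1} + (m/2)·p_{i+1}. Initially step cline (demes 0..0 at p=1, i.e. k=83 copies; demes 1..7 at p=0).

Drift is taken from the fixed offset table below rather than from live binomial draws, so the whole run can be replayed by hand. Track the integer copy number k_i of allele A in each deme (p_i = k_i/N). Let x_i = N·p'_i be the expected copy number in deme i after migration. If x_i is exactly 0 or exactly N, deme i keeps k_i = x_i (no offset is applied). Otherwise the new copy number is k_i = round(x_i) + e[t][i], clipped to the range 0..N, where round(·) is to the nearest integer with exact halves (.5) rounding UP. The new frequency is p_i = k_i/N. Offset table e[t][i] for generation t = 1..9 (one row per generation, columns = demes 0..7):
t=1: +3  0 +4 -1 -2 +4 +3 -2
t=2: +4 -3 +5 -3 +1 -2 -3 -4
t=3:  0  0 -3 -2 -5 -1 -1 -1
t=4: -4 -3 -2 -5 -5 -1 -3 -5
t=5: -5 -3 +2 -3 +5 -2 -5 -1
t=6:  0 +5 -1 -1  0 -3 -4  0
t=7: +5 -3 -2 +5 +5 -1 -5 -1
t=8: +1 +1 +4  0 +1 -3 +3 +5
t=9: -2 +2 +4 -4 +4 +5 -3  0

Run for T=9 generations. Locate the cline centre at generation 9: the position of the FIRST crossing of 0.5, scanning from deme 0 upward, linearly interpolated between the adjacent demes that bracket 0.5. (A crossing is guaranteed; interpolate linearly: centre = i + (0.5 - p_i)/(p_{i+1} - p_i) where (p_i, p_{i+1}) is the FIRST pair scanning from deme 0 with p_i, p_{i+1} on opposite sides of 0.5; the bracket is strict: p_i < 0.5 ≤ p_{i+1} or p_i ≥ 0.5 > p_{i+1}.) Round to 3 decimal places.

t=0: k=[83 0 0 0 0 0 0 0]
t=1: x=[75.1150 7.8850 0.0000 0.0000 0.0000 0.0000 0.0000 0.0000] k=[78 8 0 0 0 0 0 0]
t=2: x=[71.3500 13.8900 0.7600 0.0000 0.0000 0.0000 0.0000 0.0000] k=[75 11 6 0 0 0 0 0]
t=3: x=[68.9200 16.6050 5.9050 0.5700 0.0000 0.0000 0.0000 0.0000] k=[69 17 3 0 0 0 0 0]
t=4: x=[64.0600 20.6100 4.0450 0.2850 0.0000 0.0000 0.0000 0.0000] k=[60 18 2 0 0 0 0 0]
t=5: x=[56.0100 20.4700 3.3300 0.1900 0.0000 0.0000 0.0000 0.0000] k=[51 17 5 0 0 0 0 0]
t=6: x=[47.7700 19.0900 5.6650 0.4750 0.0000 0.0000 0.0000 0.0000] k=[48 24 5 0 0 0 0 0]
t=7: x=[45.7200 24.4750 6.3300 0.4750 0.0000 0.0000 0.0000 0.0000] k=[51 21 4 5 0 0 0 0]
t=8: x=[48.1500 22.2350 5.7100 4.4300 0.4750 0.0000 0.0000 0.0000] k=[49 23 10 4 1 0 0 0]
t=9: x=[46.5300 24.2350 10.6650 4.2850 1.1900 0.0950 0.0000 0.0000] k=[45 26 15 0 5 5 0 0]

0.184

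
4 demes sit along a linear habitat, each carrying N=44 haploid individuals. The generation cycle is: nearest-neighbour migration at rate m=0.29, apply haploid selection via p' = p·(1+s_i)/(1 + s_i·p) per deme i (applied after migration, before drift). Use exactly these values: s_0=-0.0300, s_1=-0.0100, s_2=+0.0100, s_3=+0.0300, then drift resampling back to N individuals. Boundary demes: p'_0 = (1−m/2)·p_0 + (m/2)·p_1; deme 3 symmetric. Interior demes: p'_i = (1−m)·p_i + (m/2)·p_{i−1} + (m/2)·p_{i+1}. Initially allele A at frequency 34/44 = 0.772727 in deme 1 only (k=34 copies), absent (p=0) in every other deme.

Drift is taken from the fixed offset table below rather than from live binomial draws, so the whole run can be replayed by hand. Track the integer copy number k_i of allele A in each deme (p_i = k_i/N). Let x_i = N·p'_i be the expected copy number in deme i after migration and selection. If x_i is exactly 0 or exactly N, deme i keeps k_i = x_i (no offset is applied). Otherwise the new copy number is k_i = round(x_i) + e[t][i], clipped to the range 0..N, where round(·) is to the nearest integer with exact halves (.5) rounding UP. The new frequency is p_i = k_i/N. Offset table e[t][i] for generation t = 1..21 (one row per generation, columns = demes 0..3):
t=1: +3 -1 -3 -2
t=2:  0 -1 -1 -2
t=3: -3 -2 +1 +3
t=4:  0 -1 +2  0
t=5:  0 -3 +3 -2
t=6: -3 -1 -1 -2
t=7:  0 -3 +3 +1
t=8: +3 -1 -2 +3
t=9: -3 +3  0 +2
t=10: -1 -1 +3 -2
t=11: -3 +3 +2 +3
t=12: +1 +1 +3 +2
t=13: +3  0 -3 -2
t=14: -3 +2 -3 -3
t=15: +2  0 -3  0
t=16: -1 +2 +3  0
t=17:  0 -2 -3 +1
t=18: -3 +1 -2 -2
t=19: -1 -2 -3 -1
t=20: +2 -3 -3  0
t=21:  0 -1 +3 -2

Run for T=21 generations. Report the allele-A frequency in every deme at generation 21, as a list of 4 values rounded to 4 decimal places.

t=0: k=[0 34 0 0]
t=1: x=[4.7982 24.0304 4.9737 0.0000] k=[8 23 2 0]
t=2: x=[9.9387 17.6736 4.7974 0.2986] k=[10 17 4 0]
t=3: x=[10.7654 14.0039 5.3516 0.5972] k=[8 12 6 4]
t=4: x=[8.3716 10.4696 6.6359 4.4058] k=[8 9 9 4]
t=5: x=[7.9448 8.7841 8.3421 4.8511] k=[8 6 11 3]
t=6: x=[7.5182 6.9559 9.1871 4.2727] k=[5 6 8 2]
t=7: x=[5.0082 6.0921 6.8977 2.9503] k=[5 3 10 4]
t=8: x=[4.5834 4.2661 8.1811 4.9995] k=[8 3 6 8]
t=9: x=[7.0919 4.1223 5.9057 7.8998] k=[4 7 6 10]
t=10: x=[4.3150 6.3651 6.7819 9.6407] k=[3 5 10 8]
t=11: x=[3.1985 5.3873 9.0564 8.4907] k=[0 8 11 11]
t=12: x=[1.1261 7.2142 10.6451 11.2457] k=[2 8 14 13]
t=13: x=[2.7894 7.9344 13.0763 13.4191] k=[6 8 10 11]
t=14: x=[6.1276 7.9344 9.9313 11.0985] k=[3 10 7 8]
t=15: x=[3.9052 8.4810 7.6426 8.0475] k=[6 8 5 8]
t=16: x=[6.1276 7.2142 5.9208 7.7520] k=[5 9 9 8]
t=17: x=[5.4333 8.3518 8.9256 8.3430] k=[5 6 6 9]
t=18: x=[5.0082 5.8042 6.4899 8.7707] k=[2 7 4 7]
t=19: x=[2.6482 5.7893 4.9133 6.7318] k=[2 4 2 6]
t=20: x=[2.2248 3.3884 2.8968 5.5620] k=[4 0 0 6]
t=21: x=[3.3252 0.5743 0.8785 5.2655] k=[3 0 4 3]

[0.0682, 0.0000, 0.0909, 0.0682]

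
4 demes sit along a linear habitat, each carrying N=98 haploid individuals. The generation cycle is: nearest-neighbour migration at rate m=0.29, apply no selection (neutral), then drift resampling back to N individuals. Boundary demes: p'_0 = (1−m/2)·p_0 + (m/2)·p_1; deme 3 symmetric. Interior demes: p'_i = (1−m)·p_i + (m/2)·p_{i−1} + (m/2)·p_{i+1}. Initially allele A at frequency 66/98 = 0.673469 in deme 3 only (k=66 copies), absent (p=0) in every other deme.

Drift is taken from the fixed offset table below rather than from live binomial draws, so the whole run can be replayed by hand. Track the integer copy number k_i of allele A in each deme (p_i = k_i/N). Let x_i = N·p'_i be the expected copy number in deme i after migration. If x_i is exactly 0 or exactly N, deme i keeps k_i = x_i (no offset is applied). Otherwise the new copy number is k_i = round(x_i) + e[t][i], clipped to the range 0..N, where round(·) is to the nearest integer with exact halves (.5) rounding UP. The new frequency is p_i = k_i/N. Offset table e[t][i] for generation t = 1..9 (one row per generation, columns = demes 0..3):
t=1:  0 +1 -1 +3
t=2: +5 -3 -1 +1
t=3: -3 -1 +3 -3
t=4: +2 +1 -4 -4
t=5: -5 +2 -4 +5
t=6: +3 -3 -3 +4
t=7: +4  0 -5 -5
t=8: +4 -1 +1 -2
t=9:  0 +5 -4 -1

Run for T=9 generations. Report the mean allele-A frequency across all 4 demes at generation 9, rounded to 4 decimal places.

0.1429

t=0: k=[0 0 0 66]
t=1: x=[0.0000 0.0000 9.5700 56.4300] k=[0 0 9 59]
t=2: x=[0.0000 1.3050 14.9450 51.7500] k=[0 0 14 53]
t=3: x=[0.0000 2.0300 17.6250 47.3450] k=[0 1 21 44]
t=4: x=[0.1450 3.7550 21.4350 40.6650] k=[2 5 17 37]
t=5: x=[2.4350 6.3050 18.1600 34.1000] k=[0 8 14 39]
t=6: x=[1.1600 7.7100 16.7550 35.3750] k=[4 5 14 39]
t=7: x=[4.1450 6.1600 16.3200 35.3750] k=[8 6 11 30]
t=8: x=[7.7100 7.0150 13.0300 27.2450] k=[12 6 14 25]
t=9: x=[11.1300 8.0300 14.4350 23.4050] k=[11 13 10 22]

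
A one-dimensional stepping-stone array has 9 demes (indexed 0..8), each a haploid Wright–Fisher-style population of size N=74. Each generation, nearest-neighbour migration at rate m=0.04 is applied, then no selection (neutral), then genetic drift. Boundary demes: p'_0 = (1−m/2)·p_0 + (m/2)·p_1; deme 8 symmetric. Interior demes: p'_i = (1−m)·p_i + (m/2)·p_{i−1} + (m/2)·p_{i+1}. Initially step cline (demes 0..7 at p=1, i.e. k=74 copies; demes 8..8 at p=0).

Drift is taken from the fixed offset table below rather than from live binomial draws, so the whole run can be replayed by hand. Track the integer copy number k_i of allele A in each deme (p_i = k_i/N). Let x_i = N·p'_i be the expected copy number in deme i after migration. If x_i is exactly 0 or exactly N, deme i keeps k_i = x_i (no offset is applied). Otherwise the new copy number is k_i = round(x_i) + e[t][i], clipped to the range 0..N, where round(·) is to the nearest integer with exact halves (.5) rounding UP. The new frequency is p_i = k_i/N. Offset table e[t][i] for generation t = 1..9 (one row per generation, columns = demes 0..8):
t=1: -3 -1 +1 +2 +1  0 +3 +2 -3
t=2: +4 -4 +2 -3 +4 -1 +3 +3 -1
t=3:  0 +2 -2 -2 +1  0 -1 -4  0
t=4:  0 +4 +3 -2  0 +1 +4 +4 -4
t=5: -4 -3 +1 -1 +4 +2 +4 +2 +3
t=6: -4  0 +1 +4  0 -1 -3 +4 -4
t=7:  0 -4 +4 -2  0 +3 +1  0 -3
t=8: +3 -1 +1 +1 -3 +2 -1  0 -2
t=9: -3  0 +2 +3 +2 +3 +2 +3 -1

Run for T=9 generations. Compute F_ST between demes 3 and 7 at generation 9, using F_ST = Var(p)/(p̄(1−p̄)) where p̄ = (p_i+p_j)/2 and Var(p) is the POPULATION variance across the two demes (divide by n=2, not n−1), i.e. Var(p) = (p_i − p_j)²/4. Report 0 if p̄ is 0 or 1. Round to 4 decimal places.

0.0068

t=0: k=[74 74 74 74 74 74 74 74 0]
t=1: x=[74.0000 74.0000 74.0000 74.0000 74.0000 74.0000 74.0000 72.5200 1.4800] k=[74 74 74 74 74 74 74 74 0]
t=2: x=[74.0000 74.0000 74.0000 74.0000 74.0000 74.0000 74.0000 72.5200 1.4800] k=[74 74 74 74 74 74 74 74 0]
t=3: x=[74.0000 74.0000 74.0000 74.0000 74.0000 74.0000 74.0000 72.5200 1.4800] k=[74 74 74 74 74 74 74 69 1]
t=4: x=[74.0000 74.0000 74.0000 74.0000 74.0000 74.0000 73.9000 67.7400 2.3600] k=[74 74 74 74 74 74 74 72 0]
t=5: x=[74.0000 74.0000 74.0000 74.0000 74.0000 74.0000 73.9600 70.6000 1.4400] k=[74 74 74 74 74 74 74 73 4]
t=6: x=[74.0000 74.0000 74.0000 74.0000 74.0000 74.0000 73.9800 71.6400 5.3800] k=[74 74 74 74 74 74 71 74 1]
t=7: x=[74.0000 74.0000 74.0000 74.0000 74.0000 73.9400 71.1200 72.4800 2.4600] k=[74 74 74 74 74 74 72 72 0]
t=8: x=[74.0000 74.0000 74.0000 74.0000 74.0000 73.9600 72.0400 70.5600 1.4400] k=[74 74 74 74 74 74 71 71 0]
t=9: x=[74.0000 74.0000 74.0000 74.0000 74.0000 73.9400 71.0600 69.5800 1.4200] k=[74 74 74 74 74 74 73 73 0]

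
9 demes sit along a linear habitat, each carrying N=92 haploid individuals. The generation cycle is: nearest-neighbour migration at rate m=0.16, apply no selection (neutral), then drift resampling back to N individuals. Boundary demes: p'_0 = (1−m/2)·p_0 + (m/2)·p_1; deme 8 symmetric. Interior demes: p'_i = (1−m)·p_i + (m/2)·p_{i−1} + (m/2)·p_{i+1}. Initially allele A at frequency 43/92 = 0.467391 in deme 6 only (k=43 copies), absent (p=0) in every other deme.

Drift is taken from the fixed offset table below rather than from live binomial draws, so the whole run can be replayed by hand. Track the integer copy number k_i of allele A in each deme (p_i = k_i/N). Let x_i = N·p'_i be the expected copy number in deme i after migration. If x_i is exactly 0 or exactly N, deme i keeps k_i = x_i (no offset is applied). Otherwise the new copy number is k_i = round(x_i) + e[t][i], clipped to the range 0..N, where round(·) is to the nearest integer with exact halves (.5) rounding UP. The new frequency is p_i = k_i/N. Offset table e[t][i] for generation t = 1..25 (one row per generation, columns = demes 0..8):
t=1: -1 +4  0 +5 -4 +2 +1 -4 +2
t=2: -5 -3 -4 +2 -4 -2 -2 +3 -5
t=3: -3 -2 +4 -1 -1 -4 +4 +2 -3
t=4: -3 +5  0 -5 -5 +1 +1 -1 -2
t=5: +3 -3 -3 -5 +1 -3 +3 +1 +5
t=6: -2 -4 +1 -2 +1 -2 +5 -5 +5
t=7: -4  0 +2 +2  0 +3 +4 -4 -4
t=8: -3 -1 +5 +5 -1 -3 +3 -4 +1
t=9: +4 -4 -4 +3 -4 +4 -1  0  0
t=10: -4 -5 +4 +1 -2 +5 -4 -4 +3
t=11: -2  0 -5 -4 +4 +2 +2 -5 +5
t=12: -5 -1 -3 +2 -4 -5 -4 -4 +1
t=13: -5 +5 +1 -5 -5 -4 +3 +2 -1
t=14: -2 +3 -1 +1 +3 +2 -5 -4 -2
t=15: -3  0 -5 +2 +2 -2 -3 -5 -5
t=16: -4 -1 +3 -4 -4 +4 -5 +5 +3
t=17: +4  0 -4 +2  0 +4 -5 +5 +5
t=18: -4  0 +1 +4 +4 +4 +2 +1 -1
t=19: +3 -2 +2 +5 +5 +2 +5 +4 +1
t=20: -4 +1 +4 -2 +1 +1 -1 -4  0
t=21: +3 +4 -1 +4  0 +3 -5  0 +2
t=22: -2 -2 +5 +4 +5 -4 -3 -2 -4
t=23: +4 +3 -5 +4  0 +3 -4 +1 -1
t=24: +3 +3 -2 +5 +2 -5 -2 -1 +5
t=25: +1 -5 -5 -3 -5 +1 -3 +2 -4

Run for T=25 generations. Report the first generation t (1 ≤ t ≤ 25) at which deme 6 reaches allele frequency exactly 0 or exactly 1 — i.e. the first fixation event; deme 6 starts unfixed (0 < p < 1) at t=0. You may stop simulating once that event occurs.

16

t=0: k=[0 0 0 0 0 0 43 0 0]
t=1: x=[0.0000 0.0000 0.0000 0.0000 0.0000 3.4400 36.1200 3.4400 0.0000] k=[0 0 0 0 0 5 37 0 0]
t=2: x=[0.0000 0.0000 0.0000 0.0000 0.4000 7.1600 31.4800 2.9600 0.0000] k=[0 0 0 0 0 5 29 6 0]
t=3: x=[0.0000 0.0000 0.0000 0.0000 0.4000 6.5200 25.2400 7.3600 0.4800] k=[0 0 0 0 0 3 29 9 0]
t=4: x=[0.0000 0.0000 0.0000 0.0000 0.2400 4.8400 25.3200 9.8800 0.7200] k=[0 0 0 0 0 6 26 9 0]
t=5: x=[0.0000 0.0000 0.0000 0.0000 0.4800 7.1200 23.0400 9.6400 0.7200] k=[0 0 0 0 1 4 26 11 6]
t=6: x=[0.0000 0.0000 0.0000 0.0800 1.1600 5.5200 23.0400 11.8000 6.4000] k=[0 0 0 0 2 4 28 7 11]
t=7: x=[0.0000 0.0000 0.0000 0.1600 2.0000 5.7600 24.4000 9.0000 10.6800] k=[0 0 0 2 2 9 28 5 7]
t=8: x=[0.0000 0.0000 0.1600 1.8400 2.5600 9.9600 24.6400 7.0000 6.8400] k=[0 0 5 7 2 7 28 3 8]
t=9: x=[0.0000 0.4000 4.7600 6.4400 2.8000 8.2800 24.3200 5.4000 7.6000] k=[0 0 1 9 0 12 23 5 8]
t=10: x=[0.0000 0.0800 1.5600 7.6400 1.6800 11.9200 20.6800 6.6800 7.7600] k=[0 0 6 9 0 17 17 3 11]
t=11: x=[0.0000 0.4800 5.7600 8.0400 2.0800 15.6400 15.8800 4.7600 10.3600] k=[0 0 1 4 6 18 18 0 15]
t=12: x=[0.0000 0.0800 1.1600 3.9200 6.8000 17.0400 16.5600 2.6400 13.8000] k=[0 0 0 6 3 12 13 0 15]
t=13: x=[0.0000 0.0000 0.4800 5.2800 3.9600 11.3600 11.8800 2.2400 13.8000] k=[0 0 1 0 0 7 15 4 13]
t=14: x=[0.0000 0.0800 0.8400 0.0800 0.5600 7.0800 13.4800 5.6000 12.2800] k=[0 3 0 1 4 9 8 2 10]
t=15: x=[0.2400 2.5200 0.3200 1.1600 4.1600 8.5200 7.6000 3.1200 9.3600] k=[0 3 0 3 6 7 5 0 4]
t=16: x=[0.2400 2.5200 0.4800 3.0000 5.8400 6.7600 4.7600 0.7200 3.6800] k=[0 2 3 0 2 11 0 6 7]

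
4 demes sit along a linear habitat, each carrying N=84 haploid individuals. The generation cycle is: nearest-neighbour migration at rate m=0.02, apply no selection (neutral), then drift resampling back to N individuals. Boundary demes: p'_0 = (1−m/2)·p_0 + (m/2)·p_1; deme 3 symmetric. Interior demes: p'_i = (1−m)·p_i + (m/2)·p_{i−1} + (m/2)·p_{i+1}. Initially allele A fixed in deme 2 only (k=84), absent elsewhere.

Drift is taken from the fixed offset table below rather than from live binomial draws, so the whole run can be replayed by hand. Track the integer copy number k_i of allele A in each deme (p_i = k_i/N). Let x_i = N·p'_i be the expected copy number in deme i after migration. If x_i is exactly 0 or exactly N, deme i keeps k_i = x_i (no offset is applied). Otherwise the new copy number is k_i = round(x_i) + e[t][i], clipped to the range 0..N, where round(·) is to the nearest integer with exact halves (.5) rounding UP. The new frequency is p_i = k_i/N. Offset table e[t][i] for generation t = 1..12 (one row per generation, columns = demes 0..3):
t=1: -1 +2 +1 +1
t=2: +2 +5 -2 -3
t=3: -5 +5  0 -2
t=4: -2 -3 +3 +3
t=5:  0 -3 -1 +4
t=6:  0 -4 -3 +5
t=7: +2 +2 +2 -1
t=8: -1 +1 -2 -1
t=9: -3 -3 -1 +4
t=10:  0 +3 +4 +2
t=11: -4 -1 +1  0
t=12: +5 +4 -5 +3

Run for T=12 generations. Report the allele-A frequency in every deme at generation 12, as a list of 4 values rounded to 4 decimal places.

t=0: k=[0 0 84 0]
t=1: x=[0.0000 0.8400 82.3200 0.8400] k=[0 3 83 2]
t=2: x=[0.0300 3.7700 81.3900 2.8100] k=[2 9 79 0]
t=3: x=[2.0700 9.6300 77.5100 0.7900] k=[0 15 78 0]
t=4: x=[0.1500 15.4800 76.5900 0.7800] k=[0 12 80 4]
t=5: x=[0.1200 12.5600 78.5600 4.7600] k=[0 10 78 9]
t=6: x=[0.1000 10.5800 76.6300 9.6900] k=[0 7 74 15]
t=7: x=[0.0700 7.6000 72.7400 15.5900] k=[2 10 75 15]
t=8: x=[2.0800 10.5700 73.7500 15.6000] k=[1 12 72 15]
t=9: x=[1.1100 12.4900 70.8300 15.5700] k=[0 9 70 20]
t=10: x=[0.0900 9.5200 68.8900 20.5000] k=[0 13 73 23]
t=11: x=[0.1300 13.4700 71.9000 23.5000] k=[0 12 73 24]
t=12: x=[0.1200 12.4900 71.9000 24.4900] k=[5 16 67 27]

[0.0595, 0.1905, 0.7976, 0.3214]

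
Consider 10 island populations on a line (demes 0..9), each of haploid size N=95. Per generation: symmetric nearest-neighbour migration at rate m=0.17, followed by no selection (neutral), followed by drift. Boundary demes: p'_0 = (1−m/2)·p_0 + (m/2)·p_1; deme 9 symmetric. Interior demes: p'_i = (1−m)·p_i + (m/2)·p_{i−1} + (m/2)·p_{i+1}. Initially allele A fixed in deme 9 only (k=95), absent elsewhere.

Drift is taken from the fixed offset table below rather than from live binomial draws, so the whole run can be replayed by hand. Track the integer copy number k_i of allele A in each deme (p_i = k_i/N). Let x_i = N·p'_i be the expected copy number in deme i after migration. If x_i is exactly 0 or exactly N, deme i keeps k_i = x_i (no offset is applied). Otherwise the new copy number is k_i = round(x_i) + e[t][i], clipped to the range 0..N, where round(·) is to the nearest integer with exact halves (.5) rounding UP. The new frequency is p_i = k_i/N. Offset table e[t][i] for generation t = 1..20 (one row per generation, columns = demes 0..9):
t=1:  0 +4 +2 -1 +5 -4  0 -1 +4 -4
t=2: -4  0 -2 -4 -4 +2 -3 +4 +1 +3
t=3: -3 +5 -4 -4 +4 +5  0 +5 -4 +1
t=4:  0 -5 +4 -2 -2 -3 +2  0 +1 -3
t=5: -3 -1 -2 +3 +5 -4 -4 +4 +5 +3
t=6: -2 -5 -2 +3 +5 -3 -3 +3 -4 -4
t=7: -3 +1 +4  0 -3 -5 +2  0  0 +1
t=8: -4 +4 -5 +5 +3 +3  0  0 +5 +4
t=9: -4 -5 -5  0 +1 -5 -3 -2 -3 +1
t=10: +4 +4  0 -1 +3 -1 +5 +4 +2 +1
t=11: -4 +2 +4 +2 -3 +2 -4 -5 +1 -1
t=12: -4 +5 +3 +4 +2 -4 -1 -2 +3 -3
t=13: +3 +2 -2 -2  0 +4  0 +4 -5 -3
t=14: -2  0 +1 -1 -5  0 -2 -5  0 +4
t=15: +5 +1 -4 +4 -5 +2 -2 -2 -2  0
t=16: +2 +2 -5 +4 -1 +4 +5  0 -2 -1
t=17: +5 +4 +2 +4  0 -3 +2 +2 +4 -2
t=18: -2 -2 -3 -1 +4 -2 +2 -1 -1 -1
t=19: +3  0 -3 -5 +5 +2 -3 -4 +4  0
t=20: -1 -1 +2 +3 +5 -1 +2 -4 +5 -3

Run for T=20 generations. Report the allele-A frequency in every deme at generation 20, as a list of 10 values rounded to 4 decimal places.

t=0: k=[0 0 0 0 0 0 0 0 0 95]
t=1: x=[0.0000 0.0000 0.0000 0.0000 0.0000 0.0000 0.0000 0.0000 8.0750 86.9250] k=[0 0 0 0 0 0 0 0 12 83]
t=2: x=[0.0000 0.0000 0.0000 0.0000 0.0000 0.0000 0.0000 1.0200 17.0150 76.9650] k=[0 0 0 0 0 0 0 5 18 80]
t=3: x=[0.0000 0.0000 0.0000 0.0000 0.0000 0.0000 0.4250 5.6800 22.1650 74.7300] k=[0 0 0 0 0 0 0 11 18 76]
t=4: x=[0.0000 0.0000 0.0000 0.0000 0.0000 0.0000 0.9350 10.6600 22.3350 71.0700] k=[0 0 0 0 0 0 3 11 23 68]
t=5: x=[0.0000 0.0000 0.0000 0.0000 0.0000 0.2550 3.4250 11.3400 25.8050 64.1750] k=[0 0 0 0 0 0 0 15 31 67]
t=6: x=[0.0000 0.0000 0.0000 0.0000 0.0000 0.0000 1.2750 15.0850 32.7000 63.9400] k=[0 0 0 0 0 0 0 18 29 60]
t=7: x=[0.0000 0.0000 0.0000 0.0000 0.0000 0.0000 1.5300 17.4050 30.7000 57.3650] k=[0 0 0 0 0 0 4 17 31 58]
t=8: x=[0.0000 0.0000 0.0000 0.0000 0.0000 0.3400 4.7650 17.0850 32.1050 55.7050] k=[0 0 0 0 0 3 5 17 37 60]
t=9: x=[0.0000 0.0000 0.0000 0.0000 0.2550 2.9150 5.8500 17.6800 37.2550 58.0450] k=[0 0 0 0 1 0 3 16 34 59]
t=10: x=[0.0000 0.0000 0.0000 0.0850 0.8300 0.3400 3.8500 16.4250 34.5950 56.8750] k=[0 0 0 0 4 0 9 20 37 58]
t=11: x=[0.0000 0.0000 0.0000 0.3400 3.3200 1.1050 9.1700 20.5100 37.3400 56.2150] k=[0 0 0 2 0 3 5 16 38 55]
t=12: x=[0.0000 0.0000 0.1700 1.6600 0.4250 2.9150 5.7650 16.9350 37.5750 53.5550] k=[0 0 3 6 2 0 5 15 41 51]
t=13: x=[0.0000 0.2550 3.0000 5.4050 2.1700 0.5950 5.4250 16.3600 39.6400 50.1500] k=[0 2 1 3 2 5 5 20 35 47]
t=14: x=[0.1700 1.7450 1.2550 2.7450 2.3400 4.7450 6.2750 20.0000 34.7450 45.9800] k=[0 2 2 2 0 5 4 15 35 50]
t=15: x=[0.1700 1.8300 2.0000 1.8300 0.5950 4.4900 5.0200 15.7650 34.5750 48.7250] k=[5 3 0 6 0 6 3 14 33 49]
t=16: x=[4.8300 2.9150 0.7650 4.9800 1.0200 5.2350 4.1900 14.6800 32.7450 47.6400] k=[7 5 0 9 0 9 9 15 31 47]
t=17: x=[6.8300 4.7450 1.1900 7.4700 1.5300 8.2350 9.5100 15.8500 31.0000 45.6400] k=[12 9 3 11 2 5 12 18 35 44]
t=18: x=[11.7450 8.7450 4.1900 9.5550 3.0200 5.3400 11.9150 18.9350 34.3200 43.2350] k=[10 7 1 9 7 3 14 18 33 42]
t=19: x=[9.7450 6.7450 2.1900 8.1500 6.8300 4.2750 13.4050 18.9350 32.4900 41.2350] k=[13 7 0 3 12 6 10 15 36 41]
t=20: x=[12.4900 6.9150 0.8500 3.5100 10.7250 6.8500 10.0850 16.3600 34.6400 40.5750] k=[11 6 3 7 16 6 12 12 40 38]

[0.1158, 0.0632, 0.0316, 0.0737, 0.1684, 0.0632, 0.1263, 0.1263, 0.4211, 0.4000]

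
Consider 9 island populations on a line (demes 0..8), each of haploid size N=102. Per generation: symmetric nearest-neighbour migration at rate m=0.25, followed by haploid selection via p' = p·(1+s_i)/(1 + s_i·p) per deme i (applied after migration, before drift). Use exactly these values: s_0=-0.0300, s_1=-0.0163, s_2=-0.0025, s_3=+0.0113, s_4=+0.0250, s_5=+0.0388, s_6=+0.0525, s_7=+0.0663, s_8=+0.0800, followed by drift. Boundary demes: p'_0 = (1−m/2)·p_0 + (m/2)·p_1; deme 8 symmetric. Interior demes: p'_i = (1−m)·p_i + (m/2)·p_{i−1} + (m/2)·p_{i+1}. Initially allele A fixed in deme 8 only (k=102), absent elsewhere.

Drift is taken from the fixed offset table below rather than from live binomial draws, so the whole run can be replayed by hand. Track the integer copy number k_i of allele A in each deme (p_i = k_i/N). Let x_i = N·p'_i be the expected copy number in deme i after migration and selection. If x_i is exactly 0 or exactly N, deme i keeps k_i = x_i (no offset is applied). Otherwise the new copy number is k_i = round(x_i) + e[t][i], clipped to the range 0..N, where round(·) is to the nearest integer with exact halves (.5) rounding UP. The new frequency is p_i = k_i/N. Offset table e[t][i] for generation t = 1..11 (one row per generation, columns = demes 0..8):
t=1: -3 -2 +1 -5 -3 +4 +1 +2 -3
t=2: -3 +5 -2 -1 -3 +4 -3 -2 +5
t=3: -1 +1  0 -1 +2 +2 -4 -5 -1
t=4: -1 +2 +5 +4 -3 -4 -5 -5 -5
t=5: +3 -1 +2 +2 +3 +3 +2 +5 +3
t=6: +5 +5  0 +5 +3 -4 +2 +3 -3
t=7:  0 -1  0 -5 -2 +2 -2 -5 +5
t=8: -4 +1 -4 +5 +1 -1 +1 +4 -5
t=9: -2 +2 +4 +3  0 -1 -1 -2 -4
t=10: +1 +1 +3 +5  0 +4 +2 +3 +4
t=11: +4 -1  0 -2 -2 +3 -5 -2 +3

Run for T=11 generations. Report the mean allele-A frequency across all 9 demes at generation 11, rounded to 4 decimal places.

0.1547

t=0: k=[0 0 0 0 0 0 0 0 102]
t=1: x=[0.0000 0.0000 0.0000 0.0000 0.0000 0.0000 0.0000 13.4836 90.0841] k=[0 0 0 0 0 0 0 15 87]
t=2: x=[0.0000 0.0000 0.0000 0.0000 0.0000 0.0000 1.9715 23.2574 79.3836] k=[0 0 0 0 0 0 0 21 84]
t=3: x=[0.0000 0.0000 0.0000 0.0000 0.0000 0.0000 2.7591 27.5208 77.5828] k=[0 0 0 0 0 0 0 23 77]
t=4: x=[0.0000 0.0000 0.0000 0.0000 0.0000 0.0000 3.0215 28.1648 71.9080] k=[0 0 0 0 0 0 0 23 67]
t=5: x=[0.0000 0.0000 0.0000 0.0000 0.0000 0.0000 3.0215 26.8763 63.3636] k=[0 0 0 0 0 0 5 32 66]
t=6: x=[0.0000 0.0000 0.0000 0.0000 0.0000 0.6491 8.1245 34.3212 63.6093] k=[0 0 0 0 0 0 10 37 61]
t=7: x=[0.0000 0.0000 0.0000 0.0000 0.0000 1.2979 12.6824 38.1451 59.9145] k=[0 0 0 0 0 3 11 33 65]
t=8: x=[0.0000 0.0000 0.0000 0.0000 0.3843 3.7605 13.3319 35.7254 62.8720] k=[0 0 0 0 1 3 14 40 58]
t=9: x=[0.0000 0.0000 0.0000 0.1264 1.1528 4.2783 16.5730 40.5576 57.6876] k=[0 0 0 3 1 3 16 39 54]
t=10: x=[0.0000 0.0000 0.3741 2.4012 1.5369 4.5372 17.9958 39.5427 54.0839] k=[0 0 3 7 2 9 20 43 58]
t=11: x=[0.0000 0.3689 3.1174 5.9375 3.5844 9.8331 22.3811 43.5945 58.0593] k=[0 0 3 4 2 13 17 42 61]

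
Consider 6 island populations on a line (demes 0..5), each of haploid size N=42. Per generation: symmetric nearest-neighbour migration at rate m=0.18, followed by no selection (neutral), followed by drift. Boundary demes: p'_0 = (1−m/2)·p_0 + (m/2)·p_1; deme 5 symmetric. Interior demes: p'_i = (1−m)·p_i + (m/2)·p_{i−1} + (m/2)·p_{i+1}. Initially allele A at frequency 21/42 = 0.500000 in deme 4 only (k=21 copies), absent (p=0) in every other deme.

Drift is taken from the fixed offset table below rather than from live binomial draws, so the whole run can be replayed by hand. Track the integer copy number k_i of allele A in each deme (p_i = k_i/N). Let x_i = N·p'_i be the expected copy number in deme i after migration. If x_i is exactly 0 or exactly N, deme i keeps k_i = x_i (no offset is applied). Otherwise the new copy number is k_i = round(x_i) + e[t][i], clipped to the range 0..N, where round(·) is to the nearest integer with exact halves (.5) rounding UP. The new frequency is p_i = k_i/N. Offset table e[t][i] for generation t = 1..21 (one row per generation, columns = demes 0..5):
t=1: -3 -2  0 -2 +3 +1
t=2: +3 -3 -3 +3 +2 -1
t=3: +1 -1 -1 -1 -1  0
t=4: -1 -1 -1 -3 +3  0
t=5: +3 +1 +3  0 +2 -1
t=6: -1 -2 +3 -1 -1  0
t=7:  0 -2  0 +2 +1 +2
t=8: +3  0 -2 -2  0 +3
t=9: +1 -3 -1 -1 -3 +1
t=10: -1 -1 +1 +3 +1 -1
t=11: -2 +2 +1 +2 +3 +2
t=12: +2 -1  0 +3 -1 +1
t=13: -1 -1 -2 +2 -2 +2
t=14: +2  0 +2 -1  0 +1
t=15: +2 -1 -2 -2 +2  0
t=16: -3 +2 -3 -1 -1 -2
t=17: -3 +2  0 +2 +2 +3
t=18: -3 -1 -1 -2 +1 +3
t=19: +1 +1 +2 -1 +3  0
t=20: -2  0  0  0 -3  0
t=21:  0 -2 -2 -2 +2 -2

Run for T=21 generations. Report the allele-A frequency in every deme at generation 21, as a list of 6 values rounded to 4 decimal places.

[0.0000, 0.0476, 0.0476, 0.1190, 0.3810, 0.4048]

t=0: k=[0 0 0 0 21 0]
t=1: x=[0.0000 0.0000 0.0000 1.8900 17.2200 1.8900] k=[0 0 0 0 20 3]
t=2: x=[0.0000 0.0000 0.0000 1.8000 16.6700 4.5300] k=[0 0 0 5 19 4]
t=3: x=[0.0000 0.0000 0.4500 5.8100 16.3900 5.3500] k=[0 0 0 5 15 5]
t=4: x=[0.0000 0.0000 0.4500 5.4500 13.2000 5.9000] k=[0 0 0 2 16 6]
t=5: x=[0.0000 0.0000 0.1800 3.0800 13.8400 6.9000] k=[0 0 3 3 16 6]
t=6: x=[0.0000 0.2700 2.7300 4.1700 13.9300 6.9000] k=[0 0 6 3 13 7]
t=7: x=[0.0000 0.5400 5.1900 4.1700 11.5600 7.5400] k=[0 0 5 6 13 10]
t=8: x=[0.0000 0.4500 4.6400 6.5400 12.1000 10.2700] k=[0 0 3 5 12 13]
t=9: x=[0.0000 0.2700 2.9100 5.4500 11.4600 12.9100] k=[0 0 2 4 8 14]
t=10: x=[0.0000 0.1800 2.0000 4.1800 8.1800 13.4600] k=[0 0 3 7 9 12]
t=11: x=[0.0000 0.2700 3.0900 6.8200 9.0900 11.7300] k=[0 2 4 9 12 14]
t=12: x=[0.1800 2.0000 4.2700 8.8200 11.9100 13.8200] k=[2 1 4 12 11 15]
t=13: x=[1.9100 1.3600 4.4500 11.1900 11.4500 14.6400] k=[1 0 2 13 9 17]
t=14: x=[0.9100 0.2700 2.8100 11.6500 10.0800 16.2800] k=[3 0 5 11 10 17]
t=15: x=[2.7300 0.7200 5.0900 10.3700 10.7200 16.3700] k=[5 0 3 8 13 16]
t=16: x=[4.5500 0.7200 3.1800 8.0000 12.8200 15.7300] k=[2 3 0 7 12 14]
t=17: x=[2.0900 2.6400 0.9000 6.8200 11.7300 13.8200] k=[0 5 1 9 14 17]
t=18: x=[0.4500 4.1900 2.0800 8.7300 13.8200 16.7300] k=[0 3 1 7 15 20]
t=19: x=[0.2700 2.5500 1.7200 7.1800 14.7300 19.5500] k=[1 4 4 6 18 20]
t=20: x=[1.2700 3.7300 4.1800 6.9000 17.1000 19.8200] k=[0 4 4 7 14 20]
t=21: x=[0.3600 3.6400 4.2700 7.3600 13.9100 19.4600] k=[0 2 2 5 16 17]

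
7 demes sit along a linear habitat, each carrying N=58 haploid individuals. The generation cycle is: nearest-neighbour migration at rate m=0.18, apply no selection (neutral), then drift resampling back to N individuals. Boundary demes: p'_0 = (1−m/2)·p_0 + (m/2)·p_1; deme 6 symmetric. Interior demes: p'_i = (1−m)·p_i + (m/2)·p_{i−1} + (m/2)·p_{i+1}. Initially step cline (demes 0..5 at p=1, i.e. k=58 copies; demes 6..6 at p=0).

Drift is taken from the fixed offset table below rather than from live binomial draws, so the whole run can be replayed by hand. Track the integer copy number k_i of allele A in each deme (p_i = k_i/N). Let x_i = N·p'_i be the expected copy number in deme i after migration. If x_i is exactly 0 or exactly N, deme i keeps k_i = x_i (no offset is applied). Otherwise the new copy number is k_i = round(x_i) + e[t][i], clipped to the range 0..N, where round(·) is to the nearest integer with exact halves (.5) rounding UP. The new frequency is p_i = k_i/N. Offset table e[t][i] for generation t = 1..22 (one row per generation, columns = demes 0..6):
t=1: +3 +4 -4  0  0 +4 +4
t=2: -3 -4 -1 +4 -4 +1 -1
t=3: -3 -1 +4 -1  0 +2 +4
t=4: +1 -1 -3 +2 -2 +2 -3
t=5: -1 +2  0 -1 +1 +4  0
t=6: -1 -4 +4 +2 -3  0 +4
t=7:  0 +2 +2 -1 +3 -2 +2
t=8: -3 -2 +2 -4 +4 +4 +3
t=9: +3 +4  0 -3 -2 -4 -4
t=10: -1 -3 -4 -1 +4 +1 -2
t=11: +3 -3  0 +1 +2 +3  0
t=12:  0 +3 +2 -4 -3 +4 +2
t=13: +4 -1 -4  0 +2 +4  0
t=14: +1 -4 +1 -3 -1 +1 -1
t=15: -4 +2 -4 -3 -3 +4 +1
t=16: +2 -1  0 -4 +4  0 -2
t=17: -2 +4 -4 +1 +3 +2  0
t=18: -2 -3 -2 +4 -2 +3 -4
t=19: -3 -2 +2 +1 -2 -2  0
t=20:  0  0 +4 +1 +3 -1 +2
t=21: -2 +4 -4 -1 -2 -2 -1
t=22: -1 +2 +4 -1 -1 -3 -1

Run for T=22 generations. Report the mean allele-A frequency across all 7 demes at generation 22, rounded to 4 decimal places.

t=0: k=[58 58 58 58 58 58 0]
t=1: x=[58.0000 58.0000 58.0000 58.0000 58.0000 52.7800 5.2200] k=[58 58 58 58 58 57 9]
t=2: x=[58.0000 58.0000 58.0000 58.0000 57.9100 52.7700 13.3200] k=[58 58 58 58 54 54 12]
t=3: x=[58.0000 58.0000 58.0000 57.6400 54.3600 50.2200 15.7800] k=[58 58 58 57 54 52 20]
t=4: x=[58.0000 58.0000 57.9100 56.8200 54.0900 49.3000 22.8800] k=[58 58 55 58 52 51 20]
t=5: x=[58.0000 57.7300 55.5400 57.1900 52.4500 48.3000 22.7900] k=[58 58 56 56 53 52 23]
t=6: x=[58.0000 57.8200 56.1800 55.7300 53.1800 49.4800 25.6100] k=[58 54 58 58 50 49 30]
t=7: x=[57.6400 54.7200 57.6400 57.2800 50.6300 47.3800 31.7100] k=[58 57 58 56 54 45 34]
t=8: x=[57.9100 57.1800 57.7300 56.0000 53.3700 44.8200 34.9900] k=[55 55 58 52 57 49 38]
t=9: x=[55.0000 55.2700 57.1900 52.9900 55.8300 48.7300 38.9900] k=[58 58 57 50 54 45 35]
t=10: x=[58.0000 57.9100 56.4600 50.9900 52.8300 44.9100 35.9000] k=[58 55 52 50 57 46 34]
t=11: x=[57.7300 55.0000 52.0900 50.8100 55.3800 45.9100 35.0800] k=[58 52 52 52 57 49 35]
t=12: x=[57.4600 52.5400 52.0000 52.4500 55.8300 48.4600 36.2600] k=[57 56 54 48 53 52 38]
t=13: x=[56.9100 55.9100 53.6400 48.9900 52.4600 50.8300 39.2600] k=[58 55 50 49 54 55 39]
t=14: x=[57.7300 54.8200 50.3600 49.5400 53.6400 53.4700 40.4400] k=[58 51 51 47 53 54 39]
t=15: x=[57.3700 51.6300 50.6400 47.9000 52.5500 52.5600 40.3500] k=[53 54 47 45 50 57 41]
t=16: x=[53.0900 53.2800 47.4500 45.6300 50.1800 54.9300 42.4400] k=[55 52 47 42 54 55 40]
t=17: x=[54.7300 51.8200 47.0000 43.5300 53.0100 53.5600 41.3500] k=[53 56 43 45 56 56 41]
t=18: x=[53.2700 54.5600 44.3500 45.8100 55.0100 54.6500 42.3500] k=[51 52 42 50 53 58 38]
t=19: x=[51.0900 51.0100 43.6200 49.5500 53.1800 55.7500 39.8000] k=[48 49 46 51 51 54 40]
t=20: x=[48.0900 48.6400 46.7200 50.5500 51.2700 52.4700 41.2600] k=[48 49 51 52 54 51 43]
t=21: x=[48.0900 49.0900 50.9100 52.0900 53.5500 50.5500 43.7200] k=[46 53 47 51 52 49 43]
t=22: x=[46.6300 51.8300 47.9000 50.7300 51.6400 48.7300 43.5400] k=[46 54 52 50 51 46 43]

0.8424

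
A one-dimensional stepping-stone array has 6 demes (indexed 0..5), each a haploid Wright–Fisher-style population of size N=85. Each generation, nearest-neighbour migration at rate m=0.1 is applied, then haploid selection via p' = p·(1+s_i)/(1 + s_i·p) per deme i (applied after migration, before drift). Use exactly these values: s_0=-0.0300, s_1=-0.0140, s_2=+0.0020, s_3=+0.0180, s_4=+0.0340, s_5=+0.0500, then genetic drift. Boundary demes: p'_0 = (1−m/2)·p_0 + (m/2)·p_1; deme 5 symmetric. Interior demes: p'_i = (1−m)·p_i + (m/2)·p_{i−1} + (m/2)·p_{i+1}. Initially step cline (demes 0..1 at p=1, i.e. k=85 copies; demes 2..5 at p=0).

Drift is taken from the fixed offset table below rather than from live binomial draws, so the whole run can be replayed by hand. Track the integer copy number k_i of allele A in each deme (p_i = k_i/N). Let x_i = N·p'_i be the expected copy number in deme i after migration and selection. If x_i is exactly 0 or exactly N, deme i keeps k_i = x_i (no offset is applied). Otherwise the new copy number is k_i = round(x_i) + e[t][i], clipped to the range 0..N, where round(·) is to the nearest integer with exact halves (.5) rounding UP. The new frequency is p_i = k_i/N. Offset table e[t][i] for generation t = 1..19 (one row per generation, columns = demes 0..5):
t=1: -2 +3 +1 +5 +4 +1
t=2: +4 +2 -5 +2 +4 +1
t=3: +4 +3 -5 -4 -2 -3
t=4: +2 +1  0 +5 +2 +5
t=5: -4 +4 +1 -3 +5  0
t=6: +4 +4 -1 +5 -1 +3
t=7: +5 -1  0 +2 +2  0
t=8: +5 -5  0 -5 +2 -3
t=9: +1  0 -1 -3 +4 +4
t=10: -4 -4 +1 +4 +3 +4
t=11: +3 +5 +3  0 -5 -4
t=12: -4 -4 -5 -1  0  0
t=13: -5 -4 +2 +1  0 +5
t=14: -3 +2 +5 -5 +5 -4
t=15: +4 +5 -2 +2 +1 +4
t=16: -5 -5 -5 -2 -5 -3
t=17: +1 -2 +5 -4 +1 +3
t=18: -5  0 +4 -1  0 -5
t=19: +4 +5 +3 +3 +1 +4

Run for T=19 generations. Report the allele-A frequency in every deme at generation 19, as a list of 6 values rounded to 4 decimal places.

[0.7176, 0.6235, 0.4353, 0.1529, 0.1412, 0.1529]

t=0: k=[85 85 0 0 0 0]
t=1: x=[85.0000 80.6927 4.2581 0.0000 0.0000 0.0000] k=[85 84 5 0 0 0]
t=2: x=[84.9485 80.0345 8.7156 0.2545 0.0000 0.0000] k=[85 82 4 2 0 0]
t=3: x=[84.8454 78.1619 7.8142 2.0351 0.1034 0.0000] k=[85 81 3 0 0 0]
t=4: x=[84.7938 77.2007 6.7624 0.1527 0.0000 0.0000] k=[85 78 7 5 0 0]
t=5: x=[84.6392 74.6728 10.4683 4.9322 0.2585 0.0000] k=[81 79 11 2 5 0]
t=6: x=[80.7795 75.5826 13.9733 2.6453 4.7477 0.2625] k=[85 80 13 8 4 3]
t=7: x=[84.7423 76.7961 16.1261 8.1810 4.2840 3.1968] k=[85 76 16 10 6 3]
t=8: x=[84.5362 73.3086 18.7292 10.2599 6.2406 3.3014] k=[85 68 19 5 8 0]
t=9: x=[84.1240 66.1943 20.7814 5.9479 7.6804 0.4199] k=[85 66 20 3 12 4]
t=10: x=[84.0210 64.4310 21.4821 4.3734 11.4779 4.6081] k=[80 60 22 8 14 9]
t=11: x=[78.8279 58.8454 23.2337 9.1446 13.8329 9.6599] k=[82 64 26 9 9 6]
t=12: x=[80.9851 62.7693 27.0869 10.0064 9.1186 6.4342] k=[77 59 22 9 9 6]
t=13: x=[75.8544 57.7898 23.2337 9.8037 9.1186 6.4342] k=[71 54 25 11 9 11]
t=14: x=[69.7730 53.1196 25.7859 11.7799 9.4779 11.3721] k=[67 55 31 7 14 7]
t=15: x=[65.9536 54.1233 31.0394 8.6882 13.6794 7.6843] k=[70 59 29 11 15 12]
t=16: x=[69.0593 57.7898 29.6386 12.2863 15.0598 12.6670] k=[64 53 25 10 10 10]
t=17: x=[62.9564 51.8654 25.6858 10.9186 10.2988 10.4386] k=[64 50 31 7 11 13]
t=18: x=[62.8041 49.4588 30.7892 8.5360 11.2217 13.4430] k=[58 49 35 8 11 8]
t=19: x=[56.9809 48.4566 34.3909 9.6516 11.0166 8.5167] k=[61 53 37 13 12 13]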